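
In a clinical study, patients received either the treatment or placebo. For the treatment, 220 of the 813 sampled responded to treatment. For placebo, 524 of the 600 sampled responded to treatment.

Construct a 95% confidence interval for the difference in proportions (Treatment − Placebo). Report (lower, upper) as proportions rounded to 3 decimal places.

(-0.643, -0.562)

p̂₁ = 220/813 = 0.2706 and p̂₂ = 524/600 = 0.8733.
SE₁ = √(p̂₁(1−p̂₁)/n₁) = √(0.2706·0.7294/813) = 0.01558; SE₂ = √(0.8733·0.1267/600) = 0.01358.
Independent samples: SE of the difference = √(SE₁² + SE₂²) = √(0.0002427364 + 0.0001844164) = 0.02067.
z* for 95% confidence is 1.960, so the margin of error is 1.960 × 0.02067 = 0.04051.
Point estimate p̂₁ − p̂₂ = 0.2706 − 0.8733 = -0.6027.
-0.6027 ± 0.04051 → (-0.643, -0.562).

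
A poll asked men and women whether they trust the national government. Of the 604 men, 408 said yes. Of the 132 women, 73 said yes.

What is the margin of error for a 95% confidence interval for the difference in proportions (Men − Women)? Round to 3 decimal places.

0.093

Sample proportions: 408/604 = 0.6755, 73/132 = 0.5530.
Each SE is √(p̂(1−p̂)/n): √(0.6755·0.3245/604) = 0.01905 and √(0.5530·0.4470/132) = 0.04327.
SE(p̂₁ − p̂₂) = √(SE₁² + SE₂²) = √(0.0003629025 + 0.0018722929) = 0.04728, since the two samples are independent.
At 95% confidence z* = 1.960; margin = 1.960 × 0.04728 = 0.09267.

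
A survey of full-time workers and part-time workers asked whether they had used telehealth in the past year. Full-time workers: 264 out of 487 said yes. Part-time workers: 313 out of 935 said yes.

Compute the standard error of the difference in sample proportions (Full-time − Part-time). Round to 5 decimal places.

First, p̂₁ = 264/487 = 0.5421; p̂₂ = 313/935 = 0.3348.
The two standard errors are √(0.5421×0.4579/487) = 0.02258 and √(0.3348×0.6652/935) = 0.01543.
Because the samples are independent, SE_diff = √(0.02258² + 0.01543²) = 0.02735.

0.02735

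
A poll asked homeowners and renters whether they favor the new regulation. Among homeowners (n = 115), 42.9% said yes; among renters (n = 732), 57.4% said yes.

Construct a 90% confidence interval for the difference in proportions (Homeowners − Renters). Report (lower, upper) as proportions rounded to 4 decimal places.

The two standard errors are √(0.4290×0.5710/115) = 0.04615 and √(0.5740×0.4260/732) = 0.01828.
Because the samples are independent, SE_diff = √(0.04615² + 0.01828²) = 0.04964.
Using z* = 1.645 for 90%, ME = 1.645 × 0.04964 = 0.08166.
p̂₁ − p̂₂ = -0.1450; interval -0.1450 ± 0.08166 gives (-0.2267, -0.0633).

(-0.2267, -0.0633)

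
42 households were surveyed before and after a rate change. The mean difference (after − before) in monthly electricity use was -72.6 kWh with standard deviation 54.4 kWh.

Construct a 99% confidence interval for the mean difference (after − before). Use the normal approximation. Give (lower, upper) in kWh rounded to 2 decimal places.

(-94.22, -50.98)

Paired design: SE = s_d/√n = 54.4/√42 = 8.3941.
z* = 2.576; margin of error = 2.576 × 8.3941 = 21.6232.
-72.6 ± 21.6232 → (-94.22, -50.98).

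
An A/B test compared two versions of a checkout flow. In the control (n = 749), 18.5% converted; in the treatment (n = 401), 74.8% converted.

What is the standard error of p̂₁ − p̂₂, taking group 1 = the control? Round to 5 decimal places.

SE₁ = √(p̂₁(1−p̂₁)/n₁) = √(0.1850·0.8150/749) = 0.01419; SE₂ = √(0.7480·0.2520/401) = 0.02168.
Independent samples: SE of the difference = √(SE₁² + SE₂²) = √(0.0002013561 + 0.0004700224) = 0.02591.

0.02591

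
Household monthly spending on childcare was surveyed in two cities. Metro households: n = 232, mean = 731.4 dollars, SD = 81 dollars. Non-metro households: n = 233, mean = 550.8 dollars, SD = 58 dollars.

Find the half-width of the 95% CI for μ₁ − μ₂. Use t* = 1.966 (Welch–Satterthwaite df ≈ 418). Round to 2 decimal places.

12.85

Standard errors of each mean: 81/√232 = 5.3179 and 58/√233 = 3.7997.
SE(x̄₁ − x̄₂) = √(5.3179² + 3.7997²) = 6.5359 for independent samples with unequal variances.
With t* = 1.966, the margin is 1.966 × 6.5359 = 12.8496.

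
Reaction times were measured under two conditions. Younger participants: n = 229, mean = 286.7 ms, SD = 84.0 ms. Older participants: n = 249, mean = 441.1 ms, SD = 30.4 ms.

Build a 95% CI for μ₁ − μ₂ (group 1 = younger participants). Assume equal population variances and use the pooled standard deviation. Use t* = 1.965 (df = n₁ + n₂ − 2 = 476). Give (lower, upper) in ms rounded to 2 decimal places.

s_p = √[((n₁−1)s₁² + (n₂−1)s₂²)/(n₁+n₂−2)] = √[(228·84.0² + 248·30.4²)/476] = 62.1390.
SE = 62.1390·√(1/229 + 1/249) = 5.6893.
With t* = 1.965, margin = 1.965 × 5.6893 = 11.1795.
x̄₁ − x̄₂ = 286.7 − 441.1 = -154.4000; interval -154.4000 ± 11.1795 = (-165.58, -143.22).

(-165.58, -143.22)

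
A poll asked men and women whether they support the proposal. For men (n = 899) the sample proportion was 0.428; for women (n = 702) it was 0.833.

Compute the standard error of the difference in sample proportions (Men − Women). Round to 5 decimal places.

0.02169

SE₁ = √(p̂₁(1−p̂₁)/n₁) = √(0.4280·0.5720/899) = 0.01650; SE₂ = √(0.8330·0.1670/702) = 0.01408.
Independent samples: SE of the difference = √(SE₁² + SE₂²) = √(0.00027225 + 0.0001982464) = 0.02169.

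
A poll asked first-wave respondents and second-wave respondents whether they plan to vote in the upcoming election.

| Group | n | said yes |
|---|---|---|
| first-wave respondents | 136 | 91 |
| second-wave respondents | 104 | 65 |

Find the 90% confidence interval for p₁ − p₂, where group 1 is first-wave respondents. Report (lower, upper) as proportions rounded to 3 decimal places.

p̂₁ = 91/136 = 0.6691 and p̂₂ = 65/104 = 0.6250.
SE₁ = √(p̂₁(1−p̂₁)/n₁) = √(0.6691·0.3309/136) = 0.04035; SE₂ = √(0.6250·0.3750/104) = 0.04747.
Independent samples: SE of the difference = √(SE₁² + SE₂²) = √(0.0016281225 + 0.0022534009) = 0.06230.
z* for 90% confidence is 1.645, so the margin of error is 1.645 × 0.06230 = 0.10248.
Point estimate p̂₁ − p̂₂ = 0.6691 − 0.6250 = 0.0441.
0.0441 ± 0.10248 → (-0.058, 0.147).

(-0.058, 0.147)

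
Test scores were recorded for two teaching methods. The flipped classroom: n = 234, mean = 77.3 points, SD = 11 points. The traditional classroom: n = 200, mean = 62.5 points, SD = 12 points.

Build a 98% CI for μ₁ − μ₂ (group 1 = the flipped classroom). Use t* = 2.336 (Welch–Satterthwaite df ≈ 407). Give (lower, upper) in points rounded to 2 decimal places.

(12.20, 17.40)

Per-group SEs: s₁/√n₁ = 11/√234 = 0.7191, s₂/√n₂ = 12/√200 = 0.8485.
Unpooled SE of the difference: √(0.51710481 + 0.71995225) = 1.1122.
Margin of error = t* · SE = 2.336 × 1.1122 = 2.5981.
x̄₁ − x̄₂ = 77.3 − 62.5 = 14.8000.
CI: 14.8000 ± 2.5981 = (12.20, 17.40).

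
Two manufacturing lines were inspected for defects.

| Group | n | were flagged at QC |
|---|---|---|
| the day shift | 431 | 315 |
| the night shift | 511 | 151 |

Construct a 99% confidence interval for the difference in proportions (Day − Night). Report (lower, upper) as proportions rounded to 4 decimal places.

(0.3597, 0.5111)

Sample proportions: 315/431 = 0.7309, 151/511 = 0.2955.
Each SE is √(p̂(1−p̂)/n): √(0.7309·0.2691/431) = 0.02136 and √(0.2955·0.7045/511) = 0.02018.
SE(p̂₁ − p̂₂) = √(SE₁² + SE₂²) = √(0.0004562496 + 0.0004072324) = 0.02939, since the two samples are independent.
At 99% confidence z* = 2.576; margin = 2.576 × 0.02939 = 0.07571.
The difference is 0.7309 − 0.2955 = 0.4354, so the interval is 0.4354 ± 0.07571 = (0.3597, 0.5111).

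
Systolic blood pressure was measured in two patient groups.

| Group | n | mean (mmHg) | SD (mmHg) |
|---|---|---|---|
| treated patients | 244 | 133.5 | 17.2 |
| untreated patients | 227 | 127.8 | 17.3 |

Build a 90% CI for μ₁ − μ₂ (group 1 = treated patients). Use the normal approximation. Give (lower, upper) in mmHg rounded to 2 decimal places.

Standard errors of each mean: 17.2/√244 = 1.1011 and 17.3/√227 = 1.1482.
SE(x̄₁ − x̄₂) = √(1.1011² + 1.1482²) = 1.5908 for independent samples with unequal variances.
With z* = 1.645, the margin is 1.645 × 1.5908 = 2.6169.
x̄₁ − x̄₂ = 133.5 − 127.8 = 5.7000; the interval is 5.7000 ± 2.6169 = (3.08, 8.32).

(3.08, 8.32)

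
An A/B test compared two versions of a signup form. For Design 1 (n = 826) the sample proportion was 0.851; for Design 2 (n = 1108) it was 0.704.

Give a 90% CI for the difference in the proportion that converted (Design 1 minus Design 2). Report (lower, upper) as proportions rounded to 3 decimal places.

The two standard errors are √(0.8510×0.1490/826) = 0.01239 and √(0.7040×0.2960/1108) = 0.01371.
Because the samples are independent, SE_diff = √(0.01239² + 0.01371²) = 0.01848.
Using z* = 1.645 for 90%, ME = 1.645 × 0.01848 = 0.03040.
p̂₁ − p̂₂ = 0.1470; interval 0.1470 ± 0.03040 gives (0.117, 0.177).

(0.117, 0.177)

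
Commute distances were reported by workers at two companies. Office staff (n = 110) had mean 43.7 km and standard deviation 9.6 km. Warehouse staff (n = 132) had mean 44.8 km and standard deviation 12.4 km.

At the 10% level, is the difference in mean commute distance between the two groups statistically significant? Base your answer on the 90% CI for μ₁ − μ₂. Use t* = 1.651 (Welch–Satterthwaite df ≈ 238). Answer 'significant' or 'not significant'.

Per-group SEs: s₁/√n₁ = 9.6/√110 = 0.9153, s₂/√n₂ = 12.4/√132 = 1.0793.
Unpooled SE of the difference: √(0.83777409 + 1.16488849) = 1.4152.
Margin of error = t* · SE = 1.651 × 1.4152 = 2.3365.
x̄₁ − x̄₂ = 43.7 − 44.8 = -1.1000.
CI: -1.1000 ± 2.3365 = (-3.4365, 1.2365).
The interval (-3.4365, 1.2365) contains 0, so the difference is not significant.

not significant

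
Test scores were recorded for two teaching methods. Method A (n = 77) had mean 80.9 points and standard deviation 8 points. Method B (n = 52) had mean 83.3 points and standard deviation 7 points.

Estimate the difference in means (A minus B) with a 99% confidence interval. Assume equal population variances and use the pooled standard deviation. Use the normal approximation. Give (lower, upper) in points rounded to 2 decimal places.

(-5.92, 1.12)

s_p = √[((n₁−1)s₁² + (n₂−1)s₂²)/(n₁+n₂−2)] = √[(76·8² + 51·7²)/127] = 7.6142.
SE = 7.6142·√(1/77 + 1/52) = 1.3667.
With z* = 2.576, margin = 2.576 × 1.3667 = 3.5206.
x̄₁ − x̄₂ = 80.9 − 83.3 = -2.4000; interval -2.4000 ± 3.5206 = (-5.92, 1.12).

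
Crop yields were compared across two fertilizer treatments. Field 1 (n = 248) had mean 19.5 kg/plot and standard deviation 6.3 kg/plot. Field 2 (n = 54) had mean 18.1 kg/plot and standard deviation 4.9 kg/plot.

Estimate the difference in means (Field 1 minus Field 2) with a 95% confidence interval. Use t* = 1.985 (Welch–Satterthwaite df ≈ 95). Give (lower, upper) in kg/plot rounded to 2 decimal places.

Per-group SEs: s₁/√n₁ = 6.3/√248 = 0.4001, s₂/√n₂ = 4.9/√54 = 0.6668.
Unpooled SE of the difference: √(0.16008001 + 0.44462224) = 0.7776.
Margin of error = t* · SE = 1.985 × 0.7776 = 1.5435.
x̄₁ − x̄₂ = 19.5 − 18.1 = 1.4000.
CI: 1.4000 ± 1.5435 = (-0.14, 2.94).

(-0.14, 2.94)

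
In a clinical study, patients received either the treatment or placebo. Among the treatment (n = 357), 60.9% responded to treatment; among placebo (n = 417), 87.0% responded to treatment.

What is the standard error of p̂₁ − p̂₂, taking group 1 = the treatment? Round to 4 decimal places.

0.0306

The two standard errors are √(0.6090×0.3910/357) = 0.02583 and √(0.8700×0.1300/417) = 0.01647.
Because the samples are independent, SE_diff = √(0.02583² + 0.01647²) = 0.03063.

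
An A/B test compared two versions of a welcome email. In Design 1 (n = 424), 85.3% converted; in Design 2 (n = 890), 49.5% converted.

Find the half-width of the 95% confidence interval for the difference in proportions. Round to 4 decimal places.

The two standard errors are √(0.8530×0.1470/424) = 0.01720 and √(0.4950×0.5050/890) = 0.01676.
Because the samples are independent, SE_diff = √(0.01720² + 0.01676²) = 0.02402.
Using z* = 1.960 for 95%, ME = 1.960 × 0.02402 = 0.04708.

0.0471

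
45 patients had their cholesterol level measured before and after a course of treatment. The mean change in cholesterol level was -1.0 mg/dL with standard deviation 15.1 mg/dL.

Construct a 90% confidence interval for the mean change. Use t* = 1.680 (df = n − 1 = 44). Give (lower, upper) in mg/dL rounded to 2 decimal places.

(-4.78, 2.78)

Paired design: SE = s_d/√n = 15.1/√45 = 2.2510.
t* = 1.680; margin of error = 1.680 × 2.2510 = 3.7817.
-1.0 ± 3.7817 → (-4.78, 2.78).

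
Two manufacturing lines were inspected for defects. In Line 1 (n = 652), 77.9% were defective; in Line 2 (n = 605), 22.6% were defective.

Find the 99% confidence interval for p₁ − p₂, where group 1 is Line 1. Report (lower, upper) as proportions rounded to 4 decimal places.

Each SE is √(p̂(1−p̂)/n): √(0.7790·0.2210/652) = 0.01625 and √(0.2260·0.7740/605) = 0.01700.
SE(p̂₁ − p̂₂) = √(SE₁² + SE₂²) = √(0.0002640625 + 0.000289) = 0.02352, since the two samples are independent.
At 99% confidence z* = 2.576; margin = 2.576 × 0.02352 = 0.06059.
The difference is 0.7790 − 0.2260 = 0.5530, so the interval is 0.5530 ± 0.06059 = (0.4924, 0.6136).

(0.4924, 0.6136)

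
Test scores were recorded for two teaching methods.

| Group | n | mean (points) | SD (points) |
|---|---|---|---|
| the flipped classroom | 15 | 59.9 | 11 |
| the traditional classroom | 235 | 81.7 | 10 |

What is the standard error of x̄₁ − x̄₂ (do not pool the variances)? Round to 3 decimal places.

2.914

Standard errors of each mean: 11/√15 = 2.8402 and 10/√235 = 0.6523.
SE(x̄₁ − x̄₂) = √(2.8402² + 0.6523²) = 2.9141 for independent samples with unequal variances.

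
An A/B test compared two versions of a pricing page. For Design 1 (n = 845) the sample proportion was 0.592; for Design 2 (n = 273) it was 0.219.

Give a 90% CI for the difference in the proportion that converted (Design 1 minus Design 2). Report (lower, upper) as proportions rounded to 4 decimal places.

(0.3233, 0.4227)

Each SE is √(p̂(1−p̂)/n): √(0.5920·0.4080/845) = 0.01691 and √(0.2190·0.7810/273) = 0.02503.
SE(p̂₁ − p̂₂) = √(SE₁² + SE₂²) = √(0.0002859481 + 0.0006265009) = 0.03021, since the two samples are independent.
At 90% confidence z* = 1.645; margin = 1.645 × 0.03021 = 0.04970.
The difference is 0.5920 − 0.2190 = 0.3730, so the interval is 0.3730 ± 0.04970 = (0.3233, 0.4227).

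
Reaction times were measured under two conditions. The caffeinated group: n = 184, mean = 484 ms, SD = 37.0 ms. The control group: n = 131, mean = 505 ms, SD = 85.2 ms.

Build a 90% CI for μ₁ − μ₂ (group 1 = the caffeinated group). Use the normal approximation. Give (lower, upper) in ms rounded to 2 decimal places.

SE₁ = s₁/√n₁ = 37.0/√184 = 2.7277; SE₂ = 85.2/√131 = 7.4440.
Independent samples, unequal variances: SE_diff = √(SE₁² + SE₂²) = √(7.44034729 + 55.413136) = 7.9280.
z* = 1.645, so margin of error = 1.645 × 7.9280 = 13.0416.
Difference in means = 484 − 505 = -21.0000.
-21.0000 ± 13.0416 → (-34.04, -7.96).

(-34.04, -7.96)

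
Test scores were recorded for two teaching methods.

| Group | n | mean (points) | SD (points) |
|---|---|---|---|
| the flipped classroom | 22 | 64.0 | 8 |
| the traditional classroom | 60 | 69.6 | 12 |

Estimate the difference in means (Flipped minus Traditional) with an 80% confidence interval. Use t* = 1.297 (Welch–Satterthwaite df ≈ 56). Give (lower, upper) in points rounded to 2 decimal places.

(-8.59, -2.61)

Per-group SEs: s₁/√n₁ = 8/√22 = 1.7056, s₂/√n₂ = 12/√60 = 1.5492.
Unpooled SE of the difference: √(2.90907136 + 2.40002064) = 2.3041.
Margin of error = t* · SE = 1.297 × 2.3041 = 2.9884.
x̄₁ − x̄₂ = 64.0 − 69.6 = -5.6000.
CI: -5.6000 ± 2.9884 = (-8.59, -2.61).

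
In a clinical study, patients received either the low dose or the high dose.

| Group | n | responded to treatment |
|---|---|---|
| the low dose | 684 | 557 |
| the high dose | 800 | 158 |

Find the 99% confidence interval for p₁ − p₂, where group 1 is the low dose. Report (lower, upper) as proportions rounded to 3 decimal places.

(0.564, 0.670)

Sample proportions: 557/684 = 0.8143, 158/800 = 0.1975.
Each SE is √(p̂(1−p̂)/n): √(0.8143·0.1857/684) = 0.01487 and √(0.1975·0.8025/800) = 0.01408.
SE(p̂₁ − p̂₂) = √(SE₁² + SE₂²) = √(0.0002211169 + 0.0001982464) = 0.02048, since the two samples are independent.
At 99% confidence z* = 2.576; margin = 2.576 × 0.02048 = 0.05276.
The difference is 0.8143 − 0.1975 = 0.6168, so the interval is 0.6168 ± 0.05276 = (0.564, 0.670).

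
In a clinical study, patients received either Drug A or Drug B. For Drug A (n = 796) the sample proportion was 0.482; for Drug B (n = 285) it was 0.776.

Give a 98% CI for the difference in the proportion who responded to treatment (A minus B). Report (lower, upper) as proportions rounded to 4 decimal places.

(-0.3647, -0.2233)

Each SE is √(p̂(1−p̂)/n): √(0.4820·0.5180/796) = 0.01771 and √(0.7760·0.2240/285) = 0.02470.
SE(p̂₁ − p̂₂) = √(SE₁² + SE₂²) = √(0.0003136441 + 0.00061009) = 0.03039, since the two samples are independent.
At 98% confidence z* = 2.326; margin = 2.326 × 0.03039 = 0.07069.
The difference is 0.4820 − 0.7760 = -0.2940, so the interval is -0.2940 ± 0.07069 = (-0.3647, -0.2233).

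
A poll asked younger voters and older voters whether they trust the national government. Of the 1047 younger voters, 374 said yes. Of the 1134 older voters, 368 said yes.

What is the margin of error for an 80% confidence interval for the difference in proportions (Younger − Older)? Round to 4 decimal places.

Sample proportions: 374/1047 = 0.3572, 368/1134 = 0.3245.
Each SE is √(p̂(1−p̂)/n): √(0.3572·0.6428/1047) = 0.01481 and √(0.3245·0.6755/1134) = 0.01390.
SE(p̂₁ − p̂₂) = √(SE₁² + SE₂²) = √(0.0002193361 + 0.00019321) = 0.02031, since the two samples are independent.
At 80% confidence z* = 1.282; margin = 1.282 × 0.02031 = 0.02604.

0.0260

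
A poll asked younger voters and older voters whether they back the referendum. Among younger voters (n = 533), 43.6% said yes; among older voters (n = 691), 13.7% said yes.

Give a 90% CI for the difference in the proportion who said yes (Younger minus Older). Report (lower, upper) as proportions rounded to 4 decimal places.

The two standard errors are √(0.4360×0.5640/533) = 0.02148 and √(0.1370×0.8630/691) = 0.01308.
Because the samples are independent, SE_diff = √(0.02148² + 0.01308²) = 0.02515.
Using z* = 1.645 for 90%, ME = 1.645 × 0.02515 = 0.04137.
p̂₁ − p̂₂ = 0.2990; interval 0.2990 ± 0.04137 gives (0.2576, 0.3404).

(0.2576, 0.3404)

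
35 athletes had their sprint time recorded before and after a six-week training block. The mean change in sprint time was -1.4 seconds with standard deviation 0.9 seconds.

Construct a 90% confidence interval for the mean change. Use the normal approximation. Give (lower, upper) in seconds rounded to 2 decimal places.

(-1.65, -1.15)

Paired design: SE = s_d/√n = 0.9/√35 = 0.1521.
z* = 1.645; margin of error = 1.645 × 0.1521 = 0.2502.
-1.4 ± 0.2502 → (-1.65, -1.15).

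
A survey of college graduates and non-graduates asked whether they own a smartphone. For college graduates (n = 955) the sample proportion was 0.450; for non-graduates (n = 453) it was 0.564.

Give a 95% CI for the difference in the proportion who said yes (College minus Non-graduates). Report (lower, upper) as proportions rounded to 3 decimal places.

(-0.170, -0.058)

Each SE is √(p̂(1−p̂)/n): √(0.4500·0.5500/955) = 0.01610 and √(0.5640·0.4360/453) = 0.02330.
SE(p̂₁ − p̂₂) = √(SE₁² + SE₂²) = √(0.00025921 + 0.00054289) = 0.02832, since the two samples are independent.
At 95% confidence z* = 1.960; margin = 1.960 × 0.02832 = 0.05551.
The difference is 0.4500 − 0.5640 = -0.1140, so the interval is -0.1140 ± 0.05551 = (-0.170, -0.058).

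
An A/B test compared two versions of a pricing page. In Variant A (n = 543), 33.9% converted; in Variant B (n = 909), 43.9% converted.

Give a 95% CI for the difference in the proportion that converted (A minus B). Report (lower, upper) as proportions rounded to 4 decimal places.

(-0.1512, -0.0488)

SE₁ = √(p̂₁(1−p̂₁)/n₁) = √(0.3390·0.6610/543) = 0.02031; SE₂ = √(0.4390·0.5610/909) = 0.01646.
Independent samples: SE of the difference = √(SE₁² + SE₂²) = √(0.0004124961 + 0.0002709316) = 0.02614.
z* for 95% confidence is 1.960, so the margin of error is 1.960 × 0.02614 = 0.05123.
Point estimate p̂₁ − p̂₂ = 0.3390 − 0.4390 = -0.1000.
-0.1000 ± 0.05123 → (-0.1512, -0.0488).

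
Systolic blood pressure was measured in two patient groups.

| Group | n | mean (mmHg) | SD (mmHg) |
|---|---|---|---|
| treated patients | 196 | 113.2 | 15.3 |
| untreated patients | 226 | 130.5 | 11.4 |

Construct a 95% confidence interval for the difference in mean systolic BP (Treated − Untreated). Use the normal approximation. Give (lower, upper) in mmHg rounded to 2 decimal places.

Standard errors of each mean: 15.3/√196 = 1.0929 and 11.4/√226 = 0.7583.
SE(x̄₁ − x̄₂) = √(1.0929² + 0.7583²) = 1.3302 for independent samples with unequal variances.
With z* = 1.960, the margin is 1.960 × 1.3302 = 2.6072.
x̄₁ − x̄₂ = 113.2 − 130.5 = -17.3000; the interval is -17.3000 ± 2.6072 = (-19.91, -14.69).

(-19.91, -14.69)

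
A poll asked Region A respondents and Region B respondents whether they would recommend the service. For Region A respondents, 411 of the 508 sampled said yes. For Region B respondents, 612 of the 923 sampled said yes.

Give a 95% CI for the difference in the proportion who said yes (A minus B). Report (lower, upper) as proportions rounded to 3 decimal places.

(0.100, 0.192)

Sample proportions: 411/508 = 0.8091, 612/923 = 0.6631.
Each SE is √(p̂(1−p̂)/n): √(0.8091·0.1909/508) = 0.01744 and √(0.6631·0.3369/923) = 0.01556.
SE(p̂₁ − p̂₂) = √(SE₁² + SE₂²) = √(0.0003041536 + 0.0002421136) = 0.02337, since the two samples are independent.
At 95% confidence z* = 1.960; margin = 1.960 × 0.02337 = 0.04581.
The difference is 0.8091 − 0.6631 = 0.1460, so the interval is 0.1460 ± 0.04581 = (0.100, 0.192).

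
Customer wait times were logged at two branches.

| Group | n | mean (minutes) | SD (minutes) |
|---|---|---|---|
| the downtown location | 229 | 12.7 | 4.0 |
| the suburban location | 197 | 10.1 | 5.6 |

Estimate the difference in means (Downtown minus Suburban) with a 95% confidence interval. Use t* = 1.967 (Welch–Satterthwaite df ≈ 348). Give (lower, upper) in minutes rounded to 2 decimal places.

Standard errors of each mean: 4.0/√229 = 0.2643 and 5.6/√197 = 0.3990.
SE(x̄₁ − x̄₂) = √(0.2643² + 0.3990²) = 0.4786 for independent samples with unequal variances.
With t* = 1.967, the margin is 1.967 × 0.4786 = 0.9414.
x̄₁ − x̄₂ = 12.7 − 10.1 = 2.6000; the interval is 2.6000 ± 0.9414 = (1.66, 3.54).

(1.66, 3.54)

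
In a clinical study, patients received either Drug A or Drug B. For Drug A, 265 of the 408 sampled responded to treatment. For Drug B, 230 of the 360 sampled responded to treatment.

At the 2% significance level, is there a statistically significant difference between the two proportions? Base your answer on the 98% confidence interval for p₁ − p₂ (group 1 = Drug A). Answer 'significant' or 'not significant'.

not significant

First, p̂₁ = 265/408 = 0.6495; p̂₂ = 230/360 = 0.6389.
The two standard errors are √(0.6495×0.3505/408) = 0.02362 and √(0.6389×0.3611/360) = 0.02532.
Because the samples are independent, SE_diff = √(0.02362² + 0.02532²) = 0.03463.
Using z* = 2.326 for 98%, ME = 2.326 × 0.03463 = 0.08055.
p̂₁ − p̂₂ = 0.0106; interval 0.0106 ± 0.08055 gives (-0.06995, 0.09115).
The interval (-0.06995, 0.09115) contains 0, so the difference is not significant.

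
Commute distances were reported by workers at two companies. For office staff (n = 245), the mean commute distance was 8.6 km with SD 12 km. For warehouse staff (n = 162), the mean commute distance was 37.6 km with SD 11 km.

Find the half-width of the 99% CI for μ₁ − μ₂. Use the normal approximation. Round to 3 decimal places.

2.976

Per-group SEs: s₁/√n₁ = 12/√245 = 0.7667, s₂/√n₂ = 11/√162 = 0.8642.
Unpooled SE of the difference: √(0.58782889 + 0.74684164) = 1.1553.
Margin of error = z* · SE = 2.576 × 1.1553 = 2.9761.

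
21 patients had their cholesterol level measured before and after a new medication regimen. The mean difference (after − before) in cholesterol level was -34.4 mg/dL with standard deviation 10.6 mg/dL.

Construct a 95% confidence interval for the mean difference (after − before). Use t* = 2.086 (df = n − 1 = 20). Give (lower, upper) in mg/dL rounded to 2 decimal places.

Paired design: SE = s_d/√n = 10.6/√21 = 2.3131.
t* = 2.086; margin of error = 2.086 × 2.3131 = 4.8251.
-34.4 ± 4.8251 → (-39.23, -29.57).

(-39.23, -29.57)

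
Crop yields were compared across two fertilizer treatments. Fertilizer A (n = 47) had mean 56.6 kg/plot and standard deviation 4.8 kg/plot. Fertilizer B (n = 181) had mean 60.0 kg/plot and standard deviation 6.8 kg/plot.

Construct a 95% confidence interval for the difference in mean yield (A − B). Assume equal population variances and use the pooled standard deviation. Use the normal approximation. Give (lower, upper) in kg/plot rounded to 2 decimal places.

Pooled variance s_p² = [46·4.8² + 180·6.8²] / (47+181−2) = 41.5179, so s_p = 6.4434.
SE_diff = s_p·√(1/n₁ + 1/n₂) = 6.4434·√(1/47 + 1/181) = 1.0549.
z* = 1.960; margin = 1.960 × 1.0549 = 2.0676.
Difference = 56.6 − 60.0 = -3.4000.
-3.4000 ± 2.0676 → (-5.47, -1.33).

(-5.47, -1.33)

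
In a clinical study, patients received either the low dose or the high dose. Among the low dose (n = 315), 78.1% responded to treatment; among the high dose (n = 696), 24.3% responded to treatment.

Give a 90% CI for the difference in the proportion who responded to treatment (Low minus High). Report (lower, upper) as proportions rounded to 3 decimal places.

(0.491, 0.585)

SE₁ = √(p̂₁(1−p̂₁)/n₁) = √(0.7810·0.2190/315) = 0.02330; SE₂ = √(0.2430·0.7570/696) = 0.01626.
Independent samples: SE of the difference = √(SE₁² + SE₂²) = √(0.00054289 + 0.0002643876) = 0.02841.
z* for 90% confidence is 1.645, so the margin of error is 1.645 × 0.02841 = 0.04673.
Point estimate p̂₁ − p̂₂ = 0.7810 − 0.2430 = 0.5380.
0.5380 ± 0.04673 → (0.491, 0.585).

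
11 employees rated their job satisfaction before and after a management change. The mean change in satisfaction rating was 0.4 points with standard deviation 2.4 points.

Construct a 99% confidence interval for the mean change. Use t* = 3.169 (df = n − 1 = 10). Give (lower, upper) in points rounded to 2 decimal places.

Paired design: SE = s_d/√n = 2.4/√11 = 0.7236.
t* = 3.169; margin of error = 3.169 × 0.7236 = 2.2931.
0.4 ± 2.2931 → (-1.89, 2.69).

(-1.89, 2.69)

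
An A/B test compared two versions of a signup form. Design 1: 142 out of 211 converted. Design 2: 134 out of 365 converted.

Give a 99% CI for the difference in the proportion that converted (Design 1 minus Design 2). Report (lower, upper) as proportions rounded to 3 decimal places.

(0.200, 0.411)

Sample proportions: 142/211 = 0.6730, 134/365 = 0.3671.
Each SE is √(p̂(1−p̂)/n): √(0.6730·0.3270/211) = 0.03230 and √(0.3671·0.6329/365) = 0.02523.
SE(p̂₁ − p̂₂) = √(SE₁² + SE₂²) = √(0.00104329 + 0.0006365529) = 0.04099, since the two samples are independent.
At 99% confidence z* = 2.576; margin = 2.576 × 0.04099 = 0.10559.
The difference is 0.6730 − 0.3671 = 0.3059, so the interval is 0.3059 ± 0.10559 = (0.200, 0.411).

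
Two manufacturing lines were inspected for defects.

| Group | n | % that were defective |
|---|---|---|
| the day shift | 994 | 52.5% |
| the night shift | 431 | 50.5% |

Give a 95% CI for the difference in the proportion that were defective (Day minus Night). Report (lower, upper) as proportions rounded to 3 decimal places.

(-0.036, 0.076)

Each SE is √(p̂(1−p̂)/n): √(0.5250·0.4750/994) = 0.01584 and √(0.5050·0.4950/431) = 0.02408.
SE(p̂₁ − p̂₂) = √(SE₁² + SE₂²) = √(0.0002509056 + 0.0005798464) = 0.02882, since the two samples are independent.
At 95% confidence z* = 1.960; margin = 1.960 × 0.02882 = 0.05649.
The difference is 0.5250 − 0.5050 = 0.0200, so the interval is 0.0200 ± 0.05649 = (-0.036, 0.076).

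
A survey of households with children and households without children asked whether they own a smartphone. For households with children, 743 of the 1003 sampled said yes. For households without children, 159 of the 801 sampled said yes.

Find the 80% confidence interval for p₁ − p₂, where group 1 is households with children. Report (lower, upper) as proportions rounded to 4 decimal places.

p̂₁ = 743/1003 = 0.7408 and p̂₂ = 159/801 = 0.1985.
SE₁ = √(p̂₁(1−p̂₁)/n₁) = √(0.7408·0.2592/1003) = 0.01384; SE₂ = √(0.1985·0.8015/801) = 0.01409.
Independent samples: SE of the difference = √(SE₁² + SE₂²) = √(0.0001915456 + 0.0001985281) = 0.01975.
z* for 80% confidence is 1.282, so the margin of error is 1.282 × 0.01975 = 0.02532.
Point estimate p̂₁ − p̂₂ = 0.7408 − 0.1985 = 0.5423.
0.5423 ± 0.02532 → (0.5170, 0.5676).

(0.5170, 0.5676)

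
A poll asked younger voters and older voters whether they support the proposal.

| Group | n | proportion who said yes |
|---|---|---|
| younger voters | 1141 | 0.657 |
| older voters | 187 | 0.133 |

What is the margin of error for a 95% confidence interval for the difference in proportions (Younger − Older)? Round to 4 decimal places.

Each SE is √(p̂(1−p̂)/n): √(0.6570·0.3430/1141) = 0.01405 and √(0.1330·0.8670/187) = 0.02483.
SE(p̂₁ − p̂₂) = √(SE₁² + SE₂²) = √(0.0001974025 + 0.0006165289) = 0.02853, since the two samples are independent.
At 95% confidence z* = 1.960; margin = 1.960 × 0.02853 = 0.05592.

0.0559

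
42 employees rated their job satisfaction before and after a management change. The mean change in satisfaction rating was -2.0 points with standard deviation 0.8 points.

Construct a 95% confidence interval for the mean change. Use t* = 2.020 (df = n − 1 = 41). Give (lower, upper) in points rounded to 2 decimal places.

Paired design: SE = s_d/√n = 0.8/√42 = 0.1234.
t* = 2.020; margin of error = 2.020 × 0.1234 = 0.2493.
-2.0 ± 0.2493 → (-2.25, -1.75).

(-2.25, -1.75)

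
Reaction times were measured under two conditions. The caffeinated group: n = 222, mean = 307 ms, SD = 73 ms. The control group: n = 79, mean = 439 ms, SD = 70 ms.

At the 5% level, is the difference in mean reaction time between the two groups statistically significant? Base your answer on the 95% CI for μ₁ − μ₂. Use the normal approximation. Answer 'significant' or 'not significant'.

Standard errors of each mean: 73/√222 = 4.8994 and 70/√79 = 7.8756.
SE(x̄₁ − x̄₂) = √(4.8994² + 7.8756²) = 9.2752 for independent samples with unequal variances.
With z* = 1.960, the margin is 1.960 × 9.2752 = 18.1794.
x̄₁ − x̄₂ = 307 − 439 = -132.0000; the interval is -132.0000 ± 18.1794 = (-150.1794, -113.8206).
The interval (-150.1794, -113.8206) does not contain 0, so the difference is significant.

significant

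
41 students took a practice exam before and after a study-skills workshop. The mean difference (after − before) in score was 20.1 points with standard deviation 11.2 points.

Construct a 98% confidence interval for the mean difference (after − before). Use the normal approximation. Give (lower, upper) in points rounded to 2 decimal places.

This is a matched-pairs design, so SE = s_d/√n = 11.2/√41 = 1.7491.
Margin = 2.326 × 1.7491 = 4.0684; the interval is 20.1 ± 4.0684 = (16.03, 24.17).

(16.03, 24.17)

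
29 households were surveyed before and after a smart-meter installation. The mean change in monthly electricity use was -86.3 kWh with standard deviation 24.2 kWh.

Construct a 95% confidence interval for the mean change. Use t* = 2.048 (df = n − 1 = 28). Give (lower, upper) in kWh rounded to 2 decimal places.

(-95.50, -77.10)

Paired design: SE = s_d/√n = 24.2/√29 = 4.4938.
t* = 2.048; margin of error = 2.048 × 4.4938 = 9.2033.
-86.3 ± 9.2033 → (-95.50, -77.10).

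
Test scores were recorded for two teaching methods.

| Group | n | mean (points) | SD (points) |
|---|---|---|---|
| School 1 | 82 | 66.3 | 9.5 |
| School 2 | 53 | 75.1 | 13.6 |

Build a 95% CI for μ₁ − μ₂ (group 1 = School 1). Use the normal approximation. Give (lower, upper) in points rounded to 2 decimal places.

(-13.00, -4.60)

Per-group SEs: s₁/√n₁ = 9.5/√82 = 1.0491, s₂/√n₂ = 13.6/√53 = 1.8681.
Unpooled SE of the difference: √(1.10061081 + 3.48979761) = 2.1425.
Margin of error = z* · SE = 1.960 × 2.1425 = 4.1993.
x̄₁ − x̄₂ = 66.3 − 75.1 = -8.8000.
CI: -8.8000 ± 4.1993 = (-13.00, -4.60).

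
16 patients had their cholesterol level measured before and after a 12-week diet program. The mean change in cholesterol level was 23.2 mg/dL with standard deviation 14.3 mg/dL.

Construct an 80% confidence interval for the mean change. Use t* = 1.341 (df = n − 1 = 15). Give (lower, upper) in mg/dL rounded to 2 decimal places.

Paired design: SE = s_d/√n = 14.3/√16 = 3.5750.
t* = 1.341; margin of error = 1.341 × 3.5750 = 4.7941.
23.2 ± 4.7941 → (18.41, 27.99).

(18.41, 27.99)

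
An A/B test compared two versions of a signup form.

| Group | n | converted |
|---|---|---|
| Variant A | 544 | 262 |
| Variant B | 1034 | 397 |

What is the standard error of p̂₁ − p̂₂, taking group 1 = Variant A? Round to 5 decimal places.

0.02622

p̂₁ = 262/544 = 0.4816 and p̂₂ = 397/1034 = 0.3839.
SE₁ = √(p̂₁(1−p̂₁)/n₁) = √(0.4816·0.5184/544) = 0.02142; SE₂ = √(0.3839·0.6161/1034) = 0.01512.
Independent samples: SE of the difference = √(SE₁² + SE₂²) = √(0.0004588164 + 0.0002286144) = 0.02622.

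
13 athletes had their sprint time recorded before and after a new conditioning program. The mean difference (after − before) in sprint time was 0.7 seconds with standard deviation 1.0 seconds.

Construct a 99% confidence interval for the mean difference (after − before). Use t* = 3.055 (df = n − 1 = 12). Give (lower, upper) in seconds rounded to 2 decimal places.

Paired design: SE = s_d/√n = 1.0/√13 = 0.2774.
t* = 3.055; margin of error = 3.055 × 0.2774 = 0.8475.
0.7 ± 0.8475 → (-0.15, 1.55).

(-0.15, 1.55)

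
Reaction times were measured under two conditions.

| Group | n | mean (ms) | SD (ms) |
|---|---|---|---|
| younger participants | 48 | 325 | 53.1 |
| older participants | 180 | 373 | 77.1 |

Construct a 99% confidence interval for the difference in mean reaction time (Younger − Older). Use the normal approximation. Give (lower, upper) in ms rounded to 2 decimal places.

Per-group SEs: s₁/√n₁ = 53.1/√48 = 7.6643, s₂/√n₂ = 77.1/√180 = 5.7467.
Unpooled SE of the difference: √(58.74149449 + 33.02456089) = 9.5795.
Margin of error = z* · SE = 2.576 × 9.5795 = 24.6768.
x̄₁ − x̄₂ = 325 − 373 = -48.0000.
CI: -48.0000 ± 24.6768 = (-72.68, -23.32).

(-72.68, -23.32)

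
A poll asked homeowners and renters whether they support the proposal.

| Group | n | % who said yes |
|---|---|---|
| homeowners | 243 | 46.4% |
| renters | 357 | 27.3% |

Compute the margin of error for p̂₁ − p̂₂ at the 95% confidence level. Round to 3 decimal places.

Each SE is √(p̂(1−p̂)/n): √(0.4640·0.5360/243) = 0.03199 and √(0.2730·0.7270/357) = 0.02358.
SE(p̂₁ − p̂₂) = √(SE₁² + SE₂²) = √(0.0010233601 + 0.0005560164) = 0.03974, since the two samples are independent.
At 95% confidence z* = 1.960; margin = 1.960 × 0.03974 = 0.07789.

0.078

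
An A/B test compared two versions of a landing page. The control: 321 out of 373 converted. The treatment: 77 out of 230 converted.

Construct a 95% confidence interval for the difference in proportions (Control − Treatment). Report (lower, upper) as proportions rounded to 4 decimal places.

(0.4554, 0.5962)

Sample proportions: 321/373 = 0.8606, 77/230 = 0.3348.
Each SE is √(p̂(1−p̂)/n): √(0.8606·0.1394/373) = 0.01793 and √(0.3348·0.6652/230) = 0.03112.
SE(p̂₁ − p̂₂) = √(SE₁² + SE₂²) = √(0.0003214849 + 0.0009684544) = 0.03592, since the two samples are independent.
At 95% confidence z* = 1.960; margin = 1.960 × 0.03592 = 0.07040.
The difference is 0.8606 − 0.3348 = 0.5258, so the interval is 0.5258 ± 0.07040 = (0.4554, 0.5962).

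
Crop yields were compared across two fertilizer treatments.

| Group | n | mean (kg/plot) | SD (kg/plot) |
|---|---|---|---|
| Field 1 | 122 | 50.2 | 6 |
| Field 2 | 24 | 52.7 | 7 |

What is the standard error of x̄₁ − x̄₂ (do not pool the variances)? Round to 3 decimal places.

Per-group SEs: s₁/√n₁ = 6/√122 = 0.5432, s₂/√n₂ = 7/√24 = 1.4289.
Unpooled SE of the difference: √(0.29506624 + 2.04175521) = 1.5287.

1.529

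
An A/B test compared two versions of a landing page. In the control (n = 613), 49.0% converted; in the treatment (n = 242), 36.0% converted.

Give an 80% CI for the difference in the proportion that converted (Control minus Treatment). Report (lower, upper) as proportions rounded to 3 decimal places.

(0.083, 0.177)

The two standard errors are √(0.4900×0.5100/613) = 0.02019 and √(0.3600×0.6400/242) = 0.03086.
Because the samples are independent, SE_diff = √(0.02019² + 0.03086²) = 0.03688.
Using z* = 1.282 for 80%, ME = 1.282 × 0.03688 = 0.04728.
p̂₁ − p̂₂ = 0.1300; interval 0.1300 ± 0.04728 gives (0.083, 0.177).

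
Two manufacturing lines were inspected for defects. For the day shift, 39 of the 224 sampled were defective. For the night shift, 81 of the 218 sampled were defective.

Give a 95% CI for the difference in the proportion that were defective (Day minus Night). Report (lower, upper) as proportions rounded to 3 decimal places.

(-0.279, -0.116)

Sample proportions: 39/224 = 0.1741, 81/218 = 0.3716.
Each SE is √(p̂(1−p̂)/n): √(0.1741·0.8259/224) = 0.02534 and √(0.3716·0.6284/218) = 0.03273.
SE(p̂₁ − p̂₂) = √(SE₁² + SE₂²) = √(0.0006421156 + 0.0010712529) = 0.04139, since the two samples are independent.
At 95% confidence z* = 1.960; margin = 1.960 × 0.04139 = 0.08112.
The difference is 0.1741 − 0.3716 = -0.1975, so the interval is -0.1975 ± 0.08112 = (-0.279, -0.116).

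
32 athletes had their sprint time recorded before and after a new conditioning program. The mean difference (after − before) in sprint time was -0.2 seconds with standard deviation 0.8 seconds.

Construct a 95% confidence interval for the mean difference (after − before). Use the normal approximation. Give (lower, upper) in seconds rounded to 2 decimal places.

Paired design: SE = s_d/√n = 0.8/√32 = 0.1414.
z* = 1.960; margin of error = 1.960 × 0.1414 = 0.2771.
-0.2 ± 0.2771 → (-0.48, 0.08).

(-0.48, 0.08)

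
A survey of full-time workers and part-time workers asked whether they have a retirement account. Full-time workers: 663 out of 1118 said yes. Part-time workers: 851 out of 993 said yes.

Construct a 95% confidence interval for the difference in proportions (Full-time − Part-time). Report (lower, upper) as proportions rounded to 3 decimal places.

p̂₁ = 663/1118 = 0.5930 and p̂₂ = 851/993 = 0.8570.
SE₁ = √(p̂₁(1−p̂₁)/n₁) = √(0.5930·0.4070/1118) = 0.01469; SE₂ = √(0.8570·0.1430/993) = 0.01111.
Independent samples: SE of the difference = √(SE₁² + SE₂²) = √(0.0002157961 + 0.0001234321) = 0.01842.
z* for 95% confidence is 1.960, so the margin of error is 1.960 × 0.01842 = 0.03610.
Point estimate p̂₁ − p̂₂ = 0.5930 − 0.8570 = -0.2640.
-0.2640 ± 0.03610 → (-0.300, -0.228).

(-0.300, -0.228)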